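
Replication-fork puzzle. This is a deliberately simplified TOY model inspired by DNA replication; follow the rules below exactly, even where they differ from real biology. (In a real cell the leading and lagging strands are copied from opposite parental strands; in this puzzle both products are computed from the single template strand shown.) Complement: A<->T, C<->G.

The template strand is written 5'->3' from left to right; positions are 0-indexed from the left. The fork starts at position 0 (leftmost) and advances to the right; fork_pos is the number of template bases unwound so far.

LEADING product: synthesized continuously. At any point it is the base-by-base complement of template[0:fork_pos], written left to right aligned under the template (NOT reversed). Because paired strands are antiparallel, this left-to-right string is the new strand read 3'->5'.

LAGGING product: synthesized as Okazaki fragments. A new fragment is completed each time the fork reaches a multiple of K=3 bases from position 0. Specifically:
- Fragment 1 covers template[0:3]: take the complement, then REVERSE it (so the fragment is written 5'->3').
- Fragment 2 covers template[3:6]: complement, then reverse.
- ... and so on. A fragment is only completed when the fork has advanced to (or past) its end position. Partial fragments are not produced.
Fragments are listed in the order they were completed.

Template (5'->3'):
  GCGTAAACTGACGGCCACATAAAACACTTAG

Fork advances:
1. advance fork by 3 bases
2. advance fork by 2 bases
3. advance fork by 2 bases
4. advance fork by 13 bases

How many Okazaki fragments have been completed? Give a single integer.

Answer: 6

Derivation:
Step 1: advance 3 -> fork_pos = 0 + 3 = 3. Reached multiple(s) of 3: 3 -> fragment 1 completed (1 total).
Step 2: advance 2 -> fork_pos = 3 + 2 = 5. Next multiple of 3 is 6 (not reached); still 1 fragment(s).
Step 3: advance 2 -> fork_pos = 5 + 2 = 7. Reached multiple(s) of 3: 6 -> fragment 2 completed (2 total).
Step 4: advance 13 -> fork_pos = 7 + 13 = 20. Reached multiple(s) of 3: 9, 12, 15, 18 -> fragments 3-6 completed (6 total).
Check: final fork_pos = 20; the multiples of 3 that are <= 20 are 3..18 -> 20 // 3 = 6 completed fragment(s).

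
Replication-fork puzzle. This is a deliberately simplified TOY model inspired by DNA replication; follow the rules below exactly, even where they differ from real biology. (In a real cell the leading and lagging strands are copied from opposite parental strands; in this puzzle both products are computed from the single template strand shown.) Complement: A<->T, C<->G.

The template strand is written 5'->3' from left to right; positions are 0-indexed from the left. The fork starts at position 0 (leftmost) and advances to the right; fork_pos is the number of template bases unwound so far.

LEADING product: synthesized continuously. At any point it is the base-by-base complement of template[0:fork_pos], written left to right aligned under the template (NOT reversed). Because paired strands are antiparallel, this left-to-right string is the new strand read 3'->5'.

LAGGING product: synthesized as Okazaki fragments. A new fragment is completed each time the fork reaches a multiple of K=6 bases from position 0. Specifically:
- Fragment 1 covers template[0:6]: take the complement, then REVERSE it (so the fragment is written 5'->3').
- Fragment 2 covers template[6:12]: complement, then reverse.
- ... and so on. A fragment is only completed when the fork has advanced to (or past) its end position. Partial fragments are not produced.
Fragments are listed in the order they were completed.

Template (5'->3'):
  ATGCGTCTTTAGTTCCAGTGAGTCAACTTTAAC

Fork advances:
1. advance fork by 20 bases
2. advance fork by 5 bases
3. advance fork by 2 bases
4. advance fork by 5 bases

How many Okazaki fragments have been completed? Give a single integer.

Answer: 5

Derivation:
Step 1: advance 20 -> fork_pos = 0 + 20 = 20. Reached multiple(s) of 6: 6, 12, 18 -> fragments 1-3 completed (3 total).
Step 2: advance 5 -> fork_pos = 20 + 5 = 25. Reached multiple(s) of 6: 24 -> fragment 4 completed (4 total).
Step 3: advance 2 -> fork_pos = 25 + 2 = 27. Next multiple of 6 is 30 (not reached); still 4 fragment(s).
Step 4: advance 5 -> fork_pos = 27 + 5 = 32. Reached multiple(s) of 6: 30 -> fragment 5 completed (5 total).
Check: final fork_pos = 32; the multiples of 6 that are <= 32 are 6..30 -> 32 // 6 = 5 completed fragment(s).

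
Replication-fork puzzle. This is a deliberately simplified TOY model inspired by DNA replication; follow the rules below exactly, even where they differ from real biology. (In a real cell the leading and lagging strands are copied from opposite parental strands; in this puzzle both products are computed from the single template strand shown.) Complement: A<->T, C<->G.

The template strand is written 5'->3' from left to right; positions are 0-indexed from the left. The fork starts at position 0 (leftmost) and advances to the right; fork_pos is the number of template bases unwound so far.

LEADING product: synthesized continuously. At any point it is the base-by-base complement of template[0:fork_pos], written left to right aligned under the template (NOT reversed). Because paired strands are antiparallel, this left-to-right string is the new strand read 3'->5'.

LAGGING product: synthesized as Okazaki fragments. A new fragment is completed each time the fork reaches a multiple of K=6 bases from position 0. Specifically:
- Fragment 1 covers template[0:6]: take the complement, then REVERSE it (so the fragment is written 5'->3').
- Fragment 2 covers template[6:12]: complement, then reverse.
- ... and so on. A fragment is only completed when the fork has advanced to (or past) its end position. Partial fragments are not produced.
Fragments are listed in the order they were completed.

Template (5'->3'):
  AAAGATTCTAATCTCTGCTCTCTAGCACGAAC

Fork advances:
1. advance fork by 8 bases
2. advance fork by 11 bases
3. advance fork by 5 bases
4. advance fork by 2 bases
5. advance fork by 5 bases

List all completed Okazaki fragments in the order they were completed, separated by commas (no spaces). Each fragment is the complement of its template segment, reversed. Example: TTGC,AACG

Step 1: advance 8 -> fork_pos = 0 + 8 = 8. Reached multiple(s) of 6: 6 -> fragment 1 completed (1 total).
Step 2: advance 11 -> fork_pos = 8 + 11 = 19. Reached multiple(s) of 6: 12, 18 -> fragments 2-3 completed (3 total).
Step 3: advance 5 -> fork_pos = 19 + 5 = 24. Reached multiple(s) of 6: 24 -> fragment 4 completed (4 total).
Step 4: advance 2 -> fork_pos = 24 + 2 = 26. Next multiple of 6 is 30 (not reached); still 4 fragment(s).
Step 5: advance 5 -> fork_pos = 26 + 5 = 31. Reached multiple(s) of 6: 30 -> fragment 5 completed (5 total).
Final fork_pos = 31, so 5 fragment(s) are complete. Build each: template segment -> complement -> reverse.
Fragment 1: template[0:6] = AAAGAT -> complement TTTCTA -> reversed ATCTTT
Fragment 2: template[6:12] = TCTAAT -> complement AGATTA -> reversed ATTAGA
Fragment 3: template[12:18] = CTCTGC -> complement GAGACG -> reversed GCAGAG
Fragment 4: template[18:24] = TCTCTA -> complement AGAGAT -> reversed TAGAGA
Fragment 5: template[24:30] = GCACGA -> complement CGTGCT -> reversed TCGTGC

Answer: ATCTTT,ATTAGA,GCAGAG,TAGAGA,TCGTGC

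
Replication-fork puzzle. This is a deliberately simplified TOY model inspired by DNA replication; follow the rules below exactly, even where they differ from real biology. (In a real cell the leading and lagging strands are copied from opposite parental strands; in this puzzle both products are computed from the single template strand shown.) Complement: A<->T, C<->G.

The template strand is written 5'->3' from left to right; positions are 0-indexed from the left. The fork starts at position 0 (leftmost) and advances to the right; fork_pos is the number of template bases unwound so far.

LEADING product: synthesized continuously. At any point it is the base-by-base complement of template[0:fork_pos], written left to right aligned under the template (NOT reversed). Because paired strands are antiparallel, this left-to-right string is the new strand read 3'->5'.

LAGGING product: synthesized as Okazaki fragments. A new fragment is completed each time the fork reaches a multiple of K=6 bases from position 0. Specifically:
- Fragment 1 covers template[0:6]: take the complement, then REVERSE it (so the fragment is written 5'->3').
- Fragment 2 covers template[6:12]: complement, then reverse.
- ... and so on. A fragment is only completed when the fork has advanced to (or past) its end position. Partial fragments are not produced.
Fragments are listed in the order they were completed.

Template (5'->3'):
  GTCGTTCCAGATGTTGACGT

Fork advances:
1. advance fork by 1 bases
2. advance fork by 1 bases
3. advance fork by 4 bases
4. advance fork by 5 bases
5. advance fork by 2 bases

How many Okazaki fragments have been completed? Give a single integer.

Answer: 2

Derivation:
Step 1: advance 1 -> fork_pos = 0 + 1 = 1. Next multiple of 6 is 6 (not reached); still 0 fragment(s).
Step 2: advance 1 -> fork_pos = 1 + 1 = 2. Next multiple of 6 is 6 (not reached); still 0 fragment(s).
Step 3: advance 4 -> fork_pos = 2 + 4 = 6. Reached multiple(s) of 6: 6 -> fragment 1 completed (1 total).
Step 4: advance 5 -> fork_pos = 6 + 5 = 11. Next multiple of 6 is 12 (not reached); still 1 fragment(s).
Step 5: advance 2 -> fork_pos = 11 + 2 = 13. Reached multiple(s) of 6: 12 -> fragment 2 completed (2 total).
Check: final fork_pos = 13; the multiples of 6 that are <= 13 are 6..12 -> 13 // 6 = 2 completed fragment(s).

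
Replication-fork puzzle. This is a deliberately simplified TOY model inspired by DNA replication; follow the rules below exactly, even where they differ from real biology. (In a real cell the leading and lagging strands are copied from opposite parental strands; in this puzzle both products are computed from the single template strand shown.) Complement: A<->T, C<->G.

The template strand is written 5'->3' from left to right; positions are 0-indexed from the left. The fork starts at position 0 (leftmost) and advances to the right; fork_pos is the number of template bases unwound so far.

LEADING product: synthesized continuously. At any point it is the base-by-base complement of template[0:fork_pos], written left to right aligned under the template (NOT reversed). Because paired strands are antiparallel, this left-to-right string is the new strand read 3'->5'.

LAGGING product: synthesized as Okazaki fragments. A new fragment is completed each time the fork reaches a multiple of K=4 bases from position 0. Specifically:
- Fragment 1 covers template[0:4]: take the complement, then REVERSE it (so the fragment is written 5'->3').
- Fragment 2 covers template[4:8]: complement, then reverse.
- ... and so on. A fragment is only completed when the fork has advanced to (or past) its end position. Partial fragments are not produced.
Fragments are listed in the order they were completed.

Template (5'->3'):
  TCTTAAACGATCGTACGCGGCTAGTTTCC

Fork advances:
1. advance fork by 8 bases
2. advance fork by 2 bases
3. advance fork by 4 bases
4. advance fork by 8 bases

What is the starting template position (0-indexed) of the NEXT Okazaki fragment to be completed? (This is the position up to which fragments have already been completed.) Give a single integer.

Answer: 20

Derivation:
Step 1: advance 8 -> fork_pos = 0 + 8 = 8. Reached multiple(s) of 4: 4, 8 -> fragments 1-2 completed (2 total).
Step 2: advance 2 -> fork_pos = 8 + 2 = 10. Next multiple of 4 is 12 (not reached); still 2 fragment(s).
Step 3: advance 4 -> fork_pos = 10 + 4 = 14. Reached multiple(s) of 4: 12 -> fragment 3 completed (3 total).
Step 4: advance 8 -> fork_pos = 14 + 8 = 22. Reached multiple(s) of 4: 16, 20 -> fragments 4-5 completed (5 total).
5 fragment(s) completed, covering template[0:20] (5 x 4 = 20). The next fragment, fragment 6, covers template[20:24], so it starts at position 20.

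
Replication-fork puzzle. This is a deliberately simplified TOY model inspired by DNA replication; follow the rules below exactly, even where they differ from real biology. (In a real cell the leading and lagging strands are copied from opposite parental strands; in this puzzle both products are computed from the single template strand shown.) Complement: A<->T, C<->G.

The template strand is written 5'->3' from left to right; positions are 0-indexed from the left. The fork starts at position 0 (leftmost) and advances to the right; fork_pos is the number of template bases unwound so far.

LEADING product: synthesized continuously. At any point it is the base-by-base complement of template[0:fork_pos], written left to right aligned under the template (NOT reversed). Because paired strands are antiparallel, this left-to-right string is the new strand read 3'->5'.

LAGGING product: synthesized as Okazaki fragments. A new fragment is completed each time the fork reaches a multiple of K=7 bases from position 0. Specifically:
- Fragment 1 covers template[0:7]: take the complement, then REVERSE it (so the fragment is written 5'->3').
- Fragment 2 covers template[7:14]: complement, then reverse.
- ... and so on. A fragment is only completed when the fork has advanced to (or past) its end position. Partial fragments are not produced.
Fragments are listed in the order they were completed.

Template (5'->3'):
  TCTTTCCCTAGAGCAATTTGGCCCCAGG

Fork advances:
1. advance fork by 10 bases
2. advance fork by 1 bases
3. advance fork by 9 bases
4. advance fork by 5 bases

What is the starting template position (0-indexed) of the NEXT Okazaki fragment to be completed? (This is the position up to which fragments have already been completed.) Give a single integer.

Step 1: advance 10 -> fork_pos = 0 + 10 = 10. Reached multiple(s) of 7: 7 -> fragment 1 completed (1 total).
Step 2: advance 1 -> fork_pos = 10 + 1 = 11. Next multiple of 7 is 14 (not reached); still 1 fragment(s).
Step 3: advance 9 -> fork_pos = 11 + 9 = 20. Reached multiple(s) of 7: 14 -> fragment 2 completed (2 total).
Step 4: advance 5 -> fork_pos = 20 + 5 = 25. Reached multiple(s) of 7: 21 -> fragment 3 completed (3 total).
3 fragment(s) completed, covering template[0:21] (3 x 7 = 21). The next fragment, fragment 4, covers template[21:28], so it starts at position 21.

Answer: 21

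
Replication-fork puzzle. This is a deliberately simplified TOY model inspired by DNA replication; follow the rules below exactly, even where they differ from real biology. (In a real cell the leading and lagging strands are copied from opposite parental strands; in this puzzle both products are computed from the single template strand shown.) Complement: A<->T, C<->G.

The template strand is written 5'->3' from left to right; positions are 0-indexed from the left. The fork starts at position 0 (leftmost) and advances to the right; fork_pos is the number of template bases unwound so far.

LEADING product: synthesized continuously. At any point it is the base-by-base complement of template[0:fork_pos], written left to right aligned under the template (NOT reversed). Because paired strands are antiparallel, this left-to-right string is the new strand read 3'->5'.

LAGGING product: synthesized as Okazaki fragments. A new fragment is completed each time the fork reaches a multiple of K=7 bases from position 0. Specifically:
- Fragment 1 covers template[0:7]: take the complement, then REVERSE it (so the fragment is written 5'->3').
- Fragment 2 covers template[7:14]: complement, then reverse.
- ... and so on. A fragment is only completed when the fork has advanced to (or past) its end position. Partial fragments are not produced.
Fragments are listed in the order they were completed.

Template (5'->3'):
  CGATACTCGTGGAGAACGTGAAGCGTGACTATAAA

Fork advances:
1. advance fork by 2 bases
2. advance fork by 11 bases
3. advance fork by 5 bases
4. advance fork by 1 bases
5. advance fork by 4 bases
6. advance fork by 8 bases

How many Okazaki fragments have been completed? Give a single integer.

Answer: 4

Derivation:
Step 1: advance 2 -> fork_pos = 0 + 2 = 2. Next multiple of 7 is 7 (not reached); still 0 fragment(s).
Step 2: advance 11 -> fork_pos = 2 + 11 = 13. Reached multiple(s) of 7: 7 -> fragment 1 completed (1 total).
Step 3: advance 5 -> fork_pos = 13 + 5 = 18. Reached multiple(s) of 7: 14 -> fragment 2 completed (2 total).
Step 4: advance 1 -> fork_pos = 18 + 1 = 19. Next multiple of 7 is 21 (not reached); still 2 fragment(s).
Step 5: advance 4 -> fork_pos = 19 + 4 = 23. Reached multiple(s) of 7: 21 -> fragment 3 completed (3 total).
Step 6: advance 8 -> fork_pos = 23 + 8 = 31. Reached multiple(s) of 7: 28 -> fragment 4 completed (4 total).
Check: final fork_pos = 31; the multiples of 7 that are <= 31 are 7..28 -> 31 // 7 = 4 completed fragment(s).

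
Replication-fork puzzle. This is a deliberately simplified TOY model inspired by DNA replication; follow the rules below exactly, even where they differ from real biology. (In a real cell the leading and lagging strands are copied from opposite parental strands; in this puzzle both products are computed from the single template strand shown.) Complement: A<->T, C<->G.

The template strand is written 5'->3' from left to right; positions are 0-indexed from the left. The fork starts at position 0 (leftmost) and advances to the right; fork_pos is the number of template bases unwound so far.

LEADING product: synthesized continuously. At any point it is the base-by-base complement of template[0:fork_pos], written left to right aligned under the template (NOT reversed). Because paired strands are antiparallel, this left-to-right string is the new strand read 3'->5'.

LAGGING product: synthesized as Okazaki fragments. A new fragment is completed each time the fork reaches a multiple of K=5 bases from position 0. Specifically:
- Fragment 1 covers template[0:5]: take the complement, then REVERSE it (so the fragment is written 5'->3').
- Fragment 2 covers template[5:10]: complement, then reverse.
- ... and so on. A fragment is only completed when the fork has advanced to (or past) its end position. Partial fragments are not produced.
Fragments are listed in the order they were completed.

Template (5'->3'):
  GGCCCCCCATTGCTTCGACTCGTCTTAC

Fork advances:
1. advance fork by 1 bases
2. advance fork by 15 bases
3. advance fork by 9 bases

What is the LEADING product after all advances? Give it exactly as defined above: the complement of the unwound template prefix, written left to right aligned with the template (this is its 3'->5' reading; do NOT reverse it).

Answer: CCGGGGGGTAACGAAGCTGAGCAGA

Derivation:
Step 1: advance 1 -> fork_pos = 0 + 1 = 1.
Step 2: advance 15 -> fork_pos = 1 + 15 = 16.
Step 3: advance 9 -> fork_pos = 16 + 9 = 25.
Unwound prefix: template[0:25] = GGCCCCCCATTGCTTCGACTCGTCT
Complement it base by base (A<->T, C<->G), keeping left-to-right order:
  [0:5] GGCCC -> CCGGG
  [5:10] CCCAT -> GGGTA
  [10:15] TGCTT -> ACGAA
  [15:20] CGACT -> GCTGA
  [20:25] CGTCT -> GCAGA
Concatenate: CCGGGGGGTAACGAAGCTGAGCAGA (length 25; written aligned with the template, i.e. 3'->5').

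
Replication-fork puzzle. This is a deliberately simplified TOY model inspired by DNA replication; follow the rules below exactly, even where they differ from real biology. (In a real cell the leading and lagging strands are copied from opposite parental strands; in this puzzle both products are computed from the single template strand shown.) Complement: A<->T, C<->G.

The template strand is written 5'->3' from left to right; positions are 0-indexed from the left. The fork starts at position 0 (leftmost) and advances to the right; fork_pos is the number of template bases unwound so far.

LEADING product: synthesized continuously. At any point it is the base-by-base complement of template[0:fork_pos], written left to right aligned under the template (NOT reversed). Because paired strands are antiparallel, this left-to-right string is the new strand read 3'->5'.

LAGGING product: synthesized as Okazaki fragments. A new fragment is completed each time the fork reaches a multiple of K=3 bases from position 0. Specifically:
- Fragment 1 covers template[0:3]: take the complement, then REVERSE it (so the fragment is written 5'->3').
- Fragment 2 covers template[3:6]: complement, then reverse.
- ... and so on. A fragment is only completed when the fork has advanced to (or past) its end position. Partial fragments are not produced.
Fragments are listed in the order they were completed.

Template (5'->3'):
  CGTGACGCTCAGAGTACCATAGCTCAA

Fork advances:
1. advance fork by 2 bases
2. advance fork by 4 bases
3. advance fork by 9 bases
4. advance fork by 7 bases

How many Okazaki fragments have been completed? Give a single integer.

Answer: 7

Derivation:
Step 1: advance 2 -> fork_pos = 0 + 2 = 2. Next multiple of 3 is 3 (not reached); still 0 fragment(s).
Step 2: advance 4 -> fork_pos = 2 + 4 = 6. Reached multiple(s) of 3: 3, 6 -> fragments 1-2 completed (2 total).
Step 3: advance 9 -> fork_pos = 6 + 9 = 15. Reached multiple(s) of 3: 9, 12, 15 -> fragments 3-5 completed (5 total).
Step 4: advance 7 -> fork_pos = 15 + 7 = 22. Reached multiple(s) of 3: 18, 21 -> fragments 6-7 completed (7 total).
Check: final fork_pos = 22; the multiples of 3 that are <= 22 are 3..21 -> 22 // 3 = 7 completed fragment(s).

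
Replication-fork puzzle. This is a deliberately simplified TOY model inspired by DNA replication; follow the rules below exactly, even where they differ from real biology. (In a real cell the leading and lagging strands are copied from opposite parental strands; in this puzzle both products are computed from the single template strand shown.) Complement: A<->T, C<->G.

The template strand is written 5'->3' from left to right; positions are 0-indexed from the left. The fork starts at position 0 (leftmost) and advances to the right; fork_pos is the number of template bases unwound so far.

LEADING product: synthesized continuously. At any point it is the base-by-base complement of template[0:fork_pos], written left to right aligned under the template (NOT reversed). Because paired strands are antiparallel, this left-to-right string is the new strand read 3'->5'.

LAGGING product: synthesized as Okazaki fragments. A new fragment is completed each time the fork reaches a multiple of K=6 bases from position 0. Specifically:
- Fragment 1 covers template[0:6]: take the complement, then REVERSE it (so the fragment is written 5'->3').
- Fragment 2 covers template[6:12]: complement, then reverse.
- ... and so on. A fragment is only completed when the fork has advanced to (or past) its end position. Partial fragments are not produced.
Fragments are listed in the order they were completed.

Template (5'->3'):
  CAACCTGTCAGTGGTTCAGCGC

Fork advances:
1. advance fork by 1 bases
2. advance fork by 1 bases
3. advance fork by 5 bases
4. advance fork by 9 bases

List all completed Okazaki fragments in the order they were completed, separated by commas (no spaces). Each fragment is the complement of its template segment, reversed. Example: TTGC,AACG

Answer: AGGTTG,ACTGAC

Derivation:
Step 1: advance 1 -> fork_pos = 0 + 1 = 1. Next multiple of 6 is 6 (not reached); still 0 fragment(s).
Step 2: advance 1 -> fork_pos = 1 + 1 = 2. Next multiple of 6 is 6 (not reached); still 0 fragment(s).
Step 3: advance 5 -> fork_pos = 2 + 5 = 7. Reached multiple(s) of 6: 6 -> fragment 1 completed (1 total).
Step 4: advance 9 -> fork_pos = 7 + 9 = 16. Reached multiple(s) of 6: 12 -> fragment 2 completed (2 total).
Final fork_pos = 16, so 2 fragment(s) are complete. Build each: template segment -> complement -> reverse.
Fragment 1: template[0:6] = CAACCT -> complement GTTGGA -> reversed AGGTTG
Fragment 2: template[6:12] = GTCAGT -> complement CAGTCA -> reversed ACTGAC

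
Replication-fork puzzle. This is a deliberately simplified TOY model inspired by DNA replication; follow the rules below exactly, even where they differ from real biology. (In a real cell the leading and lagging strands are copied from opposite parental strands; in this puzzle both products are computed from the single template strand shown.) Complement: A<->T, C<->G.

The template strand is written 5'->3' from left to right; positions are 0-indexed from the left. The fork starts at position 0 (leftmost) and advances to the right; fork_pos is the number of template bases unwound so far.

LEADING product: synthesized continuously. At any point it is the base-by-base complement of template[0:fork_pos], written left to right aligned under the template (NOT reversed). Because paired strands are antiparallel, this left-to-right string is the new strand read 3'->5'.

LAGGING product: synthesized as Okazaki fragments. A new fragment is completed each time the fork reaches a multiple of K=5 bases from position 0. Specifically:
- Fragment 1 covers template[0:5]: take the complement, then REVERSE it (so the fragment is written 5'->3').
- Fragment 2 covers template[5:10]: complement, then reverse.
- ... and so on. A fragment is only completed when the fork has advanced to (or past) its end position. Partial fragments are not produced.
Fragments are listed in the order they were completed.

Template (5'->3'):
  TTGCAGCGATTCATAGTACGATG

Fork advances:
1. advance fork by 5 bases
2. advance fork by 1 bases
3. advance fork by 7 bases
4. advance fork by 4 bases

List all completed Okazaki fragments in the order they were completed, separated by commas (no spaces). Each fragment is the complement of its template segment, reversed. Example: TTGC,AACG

Answer: TGCAA,ATCGC,TATGA

Derivation:
Step 1: advance 5 -> fork_pos = 0 + 5 = 5. Reached multiple(s) of 5: 5 -> fragment 1 completed (1 total).
Step 2: advance 1 -> fork_pos = 5 + 1 = 6. Next multiple of 5 is 10 (not reached); still 1 fragment(s).
Step 3: advance 7 -> fork_pos = 6 + 7 = 13. Reached multiple(s) of 5: 10 -> fragment 2 completed (2 total).
Step 4: advance 4 -> fork_pos = 13 + 4 = 17. Reached multiple(s) of 5: 15 -> fragment 3 completed (3 total).
Final fork_pos = 17, so 3 fragment(s) are complete. Build each: template segment -> complement -> reverse.
Fragment 1: template[0:5] = TTGCA -> complement AACGT -> reversed TGCAA
Fragment 2: template[5:10] = GCGAT -> complement CGCTA -> reversed ATCGC
Fragment 3: template[10:15] = TCATA -> complement AGTAT -> reversed TATGA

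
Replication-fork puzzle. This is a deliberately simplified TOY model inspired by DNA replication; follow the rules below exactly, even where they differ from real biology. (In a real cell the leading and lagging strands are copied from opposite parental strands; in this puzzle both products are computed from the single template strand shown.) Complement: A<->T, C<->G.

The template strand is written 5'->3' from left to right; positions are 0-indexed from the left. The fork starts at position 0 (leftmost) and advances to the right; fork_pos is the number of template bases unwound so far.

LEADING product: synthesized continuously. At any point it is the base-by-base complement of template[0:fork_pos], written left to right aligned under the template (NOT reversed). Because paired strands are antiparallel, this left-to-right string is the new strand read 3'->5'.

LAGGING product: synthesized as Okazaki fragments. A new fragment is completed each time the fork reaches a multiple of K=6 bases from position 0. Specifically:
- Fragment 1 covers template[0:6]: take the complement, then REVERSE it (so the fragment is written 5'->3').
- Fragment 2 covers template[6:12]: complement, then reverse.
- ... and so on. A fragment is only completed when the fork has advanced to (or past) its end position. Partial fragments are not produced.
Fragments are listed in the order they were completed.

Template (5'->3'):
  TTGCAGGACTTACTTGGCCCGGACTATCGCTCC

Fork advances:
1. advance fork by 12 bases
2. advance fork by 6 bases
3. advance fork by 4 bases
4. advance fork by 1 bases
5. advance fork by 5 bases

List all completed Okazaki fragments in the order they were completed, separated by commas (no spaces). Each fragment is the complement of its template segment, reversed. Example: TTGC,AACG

Answer: CTGCAA,TAAGTC,GCCAAG,GTCCGG

Derivation:
Step 1: advance 12 -> fork_pos = 0 + 12 = 12. Reached multiple(s) of 6: 6, 12 -> fragments 1-2 completed (2 total).
Step 2: advance 6 -> fork_pos = 12 + 6 = 18. Reached multiple(s) of 6: 18 -> fragment 3 completed (3 total).
Step 3: advance 4 -> fork_pos = 18 + 4 = 22. Next multiple of 6 is 24 (not reached); still 3 fragment(s).
Step 4: advance 1 -> fork_pos = 22 + 1 = 23. Next multiple of 6 is 24 (not reached); still 3 fragment(s).
Step 5: advance 5 -> fork_pos = 23 + 5 = 28. Reached multiple(s) of 6: 24 -> fragment 4 completed (4 total).
Final fork_pos = 28, so 4 fragment(s) are complete. Build each: template segment -> complement -> reverse.
Fragment 1: template[0:6] = TTGCAG -> complement AACGTC -> reversed CTGCAA
Fragment 2: template[6:12] = GACTTA -> complement CTGAAT -> reversed TAAGTC
Fragment 3: template[12:18] = CTTGGC -> complement GAACCG -> reversed GCCAAG
Fragment 4: template[18:24] = CCGGAC -> complement GGCCTG -> reversed GTCCGG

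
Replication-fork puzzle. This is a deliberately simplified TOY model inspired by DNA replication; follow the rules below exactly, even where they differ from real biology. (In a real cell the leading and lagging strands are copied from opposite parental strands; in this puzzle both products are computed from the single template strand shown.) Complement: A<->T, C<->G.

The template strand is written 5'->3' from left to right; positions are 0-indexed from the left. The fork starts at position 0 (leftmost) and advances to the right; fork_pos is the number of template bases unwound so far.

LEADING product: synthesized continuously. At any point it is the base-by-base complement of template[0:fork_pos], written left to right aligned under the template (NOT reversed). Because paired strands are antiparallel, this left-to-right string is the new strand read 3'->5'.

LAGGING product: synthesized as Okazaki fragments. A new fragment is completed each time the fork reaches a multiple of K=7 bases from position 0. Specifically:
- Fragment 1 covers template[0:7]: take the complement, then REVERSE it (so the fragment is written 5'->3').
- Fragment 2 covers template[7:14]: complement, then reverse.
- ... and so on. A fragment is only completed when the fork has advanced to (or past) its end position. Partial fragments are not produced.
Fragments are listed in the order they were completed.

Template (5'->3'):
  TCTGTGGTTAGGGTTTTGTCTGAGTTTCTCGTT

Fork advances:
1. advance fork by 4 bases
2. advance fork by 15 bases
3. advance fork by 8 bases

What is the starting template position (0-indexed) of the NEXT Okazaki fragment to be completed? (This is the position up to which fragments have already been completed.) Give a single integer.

Step 1: advance 4 -> fork_pos = 0 + 4 = 4. Next multiple of 7 is 7 (not reached); still 0 fragment(s).
Step 2: advance 15 -> fork_pos = 4 + 15 = 19. Reached multiple(s) of 7: 7, 14 -> fragments 1-2 completed (2 total).
Step 3: advance 8 -> fork_pos = 19 + 8 = 27. Reached multiple(s) of 7: 21 -> fragment 3 completed (3 total).
3 fragment(s) completed, covering template[0:21] (3 x 7 = 21). The next fragment, fragment 4, covers template[21:28], so it starts at position 21.

Answer: 21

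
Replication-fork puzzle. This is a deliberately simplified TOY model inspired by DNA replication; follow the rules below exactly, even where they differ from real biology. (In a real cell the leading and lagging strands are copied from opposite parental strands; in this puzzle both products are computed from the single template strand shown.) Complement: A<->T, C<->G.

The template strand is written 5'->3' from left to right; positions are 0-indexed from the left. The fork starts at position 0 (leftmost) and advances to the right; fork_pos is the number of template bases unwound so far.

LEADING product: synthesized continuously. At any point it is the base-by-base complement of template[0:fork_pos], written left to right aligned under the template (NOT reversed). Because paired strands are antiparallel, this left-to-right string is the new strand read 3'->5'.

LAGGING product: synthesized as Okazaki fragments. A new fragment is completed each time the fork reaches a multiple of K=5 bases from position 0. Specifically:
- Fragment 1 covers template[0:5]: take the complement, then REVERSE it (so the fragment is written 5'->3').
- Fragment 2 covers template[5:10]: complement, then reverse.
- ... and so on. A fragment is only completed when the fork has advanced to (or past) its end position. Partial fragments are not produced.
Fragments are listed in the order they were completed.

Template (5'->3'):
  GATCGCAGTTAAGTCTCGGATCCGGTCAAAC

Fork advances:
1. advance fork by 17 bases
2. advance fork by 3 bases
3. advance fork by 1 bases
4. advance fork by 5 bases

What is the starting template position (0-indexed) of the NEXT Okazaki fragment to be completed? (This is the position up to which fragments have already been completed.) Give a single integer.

Answer: 25

Derivation:
Step 1: advance 17 -> fork_pos = 0 + 17 = 17. Reached multiple(s) of 5: 5, 10, 15 -> fragments 1-3 completed (3 total).
Step 2: advance 3 -> fork_pos = 17 + 3 = 20. Reached multiple(s) of 5: 20 -> fragment 4 completed (4 total).
Step 3: advance 1 -> fork_pos = 20 + 1 = 21. Next multiple of 5 is 25 (not reached); still 4 fragment(s).
Step 4: advance 5 -> fork_pos = 21 + 5 = 26. Reached multiple(s) of 5: 25 -> fragment 5 completed (5 total).
5 fragment(s) completed, covering template[0:25] (5 x 5 = 25). The next fragment, fragment 6, covers template[25:30], so it starts at position 25.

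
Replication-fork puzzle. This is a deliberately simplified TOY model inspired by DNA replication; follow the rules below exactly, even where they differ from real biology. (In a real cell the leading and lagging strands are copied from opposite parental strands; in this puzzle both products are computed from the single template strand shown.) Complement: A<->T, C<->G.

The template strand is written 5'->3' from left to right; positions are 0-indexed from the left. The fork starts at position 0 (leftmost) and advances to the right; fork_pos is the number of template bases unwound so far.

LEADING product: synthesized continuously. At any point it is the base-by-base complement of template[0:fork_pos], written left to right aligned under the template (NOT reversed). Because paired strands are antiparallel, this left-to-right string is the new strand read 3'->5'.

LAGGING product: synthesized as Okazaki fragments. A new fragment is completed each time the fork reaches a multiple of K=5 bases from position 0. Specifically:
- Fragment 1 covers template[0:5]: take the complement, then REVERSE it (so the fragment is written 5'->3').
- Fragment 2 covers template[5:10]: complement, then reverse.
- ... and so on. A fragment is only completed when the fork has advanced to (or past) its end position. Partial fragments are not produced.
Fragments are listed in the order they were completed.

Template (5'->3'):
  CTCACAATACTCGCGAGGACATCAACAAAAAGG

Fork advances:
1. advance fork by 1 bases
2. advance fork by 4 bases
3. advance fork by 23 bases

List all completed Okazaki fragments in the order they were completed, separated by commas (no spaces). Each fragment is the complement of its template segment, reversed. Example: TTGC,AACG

Step 1: advance 1 -> fork_pos = 0 + 1 = 1. Next multiple of 5 is 5 (not reached); still 0 fragment(s).
Step 2: advance 4 -> fork_pos = 1 + 4 = 5. Reached multiple(s) of 5: 5 -> fragment 1 completed (1 total).
Step 3: advance 23 -> fork_pos = 5 + 23 = 28. Reached multiple(s) of 5: 10, 15, 20, 25 -> fragments 2-5 completed (5 total).
Final fork_pos = 28, so 5 fragment(s) are complete. Build each: template segment -> complement -> reverse.
Fragment 1: template[0:5] = CTCAC -> complement GAGTG -> reversed GTGAG
Fragment 2: template[5:10] = AATAC -> complement TTATG -> reversed GTATT
Fragment 3: template[10:15] = TCGCG -> complement AGCGC -> reversed CGCGA
Fragment 4: template[15:20] = AGGAC -> complement TCCTG -> reversed GTCCT
Fragment 5: template[20:25] = ATCAA -> complement TAGTT -> reversed TTGAT

Answer: GTGAG,GTATT,CGCGA,GTCCT,TTGAT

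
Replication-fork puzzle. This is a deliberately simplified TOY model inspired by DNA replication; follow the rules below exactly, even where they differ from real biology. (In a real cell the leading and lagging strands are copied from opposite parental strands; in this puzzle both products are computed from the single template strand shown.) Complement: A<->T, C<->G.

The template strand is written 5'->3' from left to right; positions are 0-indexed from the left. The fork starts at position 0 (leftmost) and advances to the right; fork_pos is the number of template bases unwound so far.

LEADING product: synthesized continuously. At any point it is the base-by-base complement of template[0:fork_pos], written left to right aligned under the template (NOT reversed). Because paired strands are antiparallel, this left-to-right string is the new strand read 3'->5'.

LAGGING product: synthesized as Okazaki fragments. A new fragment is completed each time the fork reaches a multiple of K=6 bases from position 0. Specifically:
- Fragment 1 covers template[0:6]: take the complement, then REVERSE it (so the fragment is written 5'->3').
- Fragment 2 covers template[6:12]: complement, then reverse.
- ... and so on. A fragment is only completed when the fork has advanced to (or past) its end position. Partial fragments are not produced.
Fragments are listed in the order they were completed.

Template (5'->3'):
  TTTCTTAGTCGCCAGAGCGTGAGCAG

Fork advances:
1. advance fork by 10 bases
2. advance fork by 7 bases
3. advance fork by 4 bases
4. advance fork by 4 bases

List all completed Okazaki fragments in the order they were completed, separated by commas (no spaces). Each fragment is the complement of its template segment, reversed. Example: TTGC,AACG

Answer: AAGAAA,GCGACT,GCTCTG,GCTCAC

Derivation:
Step 1: advance 10 -> fork_pos = 0 + 10 = 10. Reached multiple(s) of 6: 6 -> fragment 1 completed (1 total).
Step 2: advance 7 -> fork_pos = 10 + 7 = 17. Reached multiple(s) of 6: 12 -> fragment 2 completed (2 total).
Step 3: advance 4 -> fork_pos = 17 + 4 = 21. Reached multiple(s) of 6: 18 -> fragment 3 completed (3 total).
Step 4: advance 4 -> fork_pos = 21 + 4 = 25. Reached multiple(s) of 6: 24 -> fragment 4 completed (4 total).
Final fork_pos = 25, so 4 fragment(s) are complete. Build each: template segment -> complement -> reverse.
Fragment 1: template[0:6] = TTTCTT -> complement AAAGAA -> reversed AAGAAA
Fragment 2: template[6:12] = AGTCGC -> complement TCAGCG -> reversed GCGACT
Fragment 3: template[12:18] = CAGAGC -> complement GTCTCG -> reversed GCTCTG
Fragment 4: template[18:24] = GTGAGC -> complement CACTCG -> reversed GCTCAC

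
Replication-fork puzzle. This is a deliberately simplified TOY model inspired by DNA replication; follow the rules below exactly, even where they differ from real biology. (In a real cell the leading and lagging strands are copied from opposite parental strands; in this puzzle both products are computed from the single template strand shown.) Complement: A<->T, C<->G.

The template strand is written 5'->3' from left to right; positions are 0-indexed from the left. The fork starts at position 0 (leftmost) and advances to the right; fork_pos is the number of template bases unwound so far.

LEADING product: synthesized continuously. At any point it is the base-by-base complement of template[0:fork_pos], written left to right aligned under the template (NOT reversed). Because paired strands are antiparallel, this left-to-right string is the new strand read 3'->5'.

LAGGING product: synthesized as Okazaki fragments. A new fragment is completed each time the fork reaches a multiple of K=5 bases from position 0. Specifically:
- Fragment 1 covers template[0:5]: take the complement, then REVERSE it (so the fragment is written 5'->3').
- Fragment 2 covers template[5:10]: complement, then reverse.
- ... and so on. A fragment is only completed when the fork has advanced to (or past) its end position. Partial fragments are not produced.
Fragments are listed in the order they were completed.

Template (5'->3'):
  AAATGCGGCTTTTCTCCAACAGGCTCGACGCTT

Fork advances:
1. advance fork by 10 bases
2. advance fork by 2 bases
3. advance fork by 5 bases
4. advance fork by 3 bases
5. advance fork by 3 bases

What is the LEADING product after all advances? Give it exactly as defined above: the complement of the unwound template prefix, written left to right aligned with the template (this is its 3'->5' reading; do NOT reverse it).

Answer: TTTACGCCGAAAAGAGGTTGTCC

Derivation:
Step 1: advance 10 -> fork_pos = 0 + 10 = 10.
Step 2: advance 2 -> fork_pos = 10 + 2 = 12.
Step 3: advance 5 -> fork_pos = 12 + 5 = 17.
Step 4: advance 3 -> fork_pos = 17 + 3 = 20.
Step 5: advance 3 -> fork_pos = 20 + 3 = 23.
Unwound prefix: template[0:23] = AAATGCGGCTTTTCTCCAACAGG
Complement it base by base (A<->T, C<->G), keeping left-to-right order:
  [0:5] AAATG -> TTTAC
  [5:10] CGGCT -> GCCGA
  [10:15] TTTCT -> AAAGA
  [15:20] CCAAC -> GGTTG
  [20:23] AGG -> TCC
Concatenate: TTTACGCCGAAAAGAGGTTGTCC (length 23; written aligned with the template, i.e. 3'->5').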